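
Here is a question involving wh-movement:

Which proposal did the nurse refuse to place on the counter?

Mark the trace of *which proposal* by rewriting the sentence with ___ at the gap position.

Before movement: The nurse did refuse to place which proposal on the counter.
'which proposal' is the direct object of 'place'. The gap is right after 'place'.

Which proposal did the nurse refuse to place ___ on the counter?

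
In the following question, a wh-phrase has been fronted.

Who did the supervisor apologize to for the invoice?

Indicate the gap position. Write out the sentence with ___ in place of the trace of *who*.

Underlying clause: The supervisor did apologize to who for the invoice.
The filler 'who' is interpreted as the object of the preposition 'to'. The gap is right after 'to'.

Who did the supervisor apologize to ___ for the invoice?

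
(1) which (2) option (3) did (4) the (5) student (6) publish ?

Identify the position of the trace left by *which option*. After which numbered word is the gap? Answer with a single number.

Before movement: The student did publish which option.
'which option' is the direct object of 'publish'. Wh-movement fronts it, leaving a gap right after 'publish':
Which option did the student publish ___?
'publish' is word 6.

6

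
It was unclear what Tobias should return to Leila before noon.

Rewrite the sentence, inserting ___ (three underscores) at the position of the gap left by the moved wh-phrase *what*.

It was unclear what Tobias should return ___ to Leila before noon.

Underlying clause: Tobias should return what to Leila before noon.
The filler 'what' is interpreted as the direct object of 'return'. The gap is right after 'return'.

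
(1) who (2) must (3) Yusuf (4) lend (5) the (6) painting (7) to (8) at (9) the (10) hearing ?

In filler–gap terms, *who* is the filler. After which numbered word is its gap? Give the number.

7

Before movement: Yusuf must lend the painting to who at the hearing.
'who' functions as the object of the preposition 'to' (recipient of 'lend'). It moves to the left edge, and the trace sits right after 'to':
Who must Yusuf lend the painting to ___ at the hearing?
'to' is word 7.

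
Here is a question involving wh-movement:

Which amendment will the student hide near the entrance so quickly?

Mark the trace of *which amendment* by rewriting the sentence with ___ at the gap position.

In situ: The student will hide which amendment near the entrance so quickly.
'which amendment' is the direct object of 'hide'. The gap is right after 'hide'.

Which amendment will the student hide ___ near the entrance so quickly?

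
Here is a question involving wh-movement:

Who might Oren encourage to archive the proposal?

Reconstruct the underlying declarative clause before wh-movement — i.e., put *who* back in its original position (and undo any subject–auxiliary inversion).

Oren might encourage who to archive the proposal.

'who' is the direct object of 'encourage'. Wh-movement fronts it, leaving a gap right after 'encourage':
Who might Oren encourage ___ to archive the proposal?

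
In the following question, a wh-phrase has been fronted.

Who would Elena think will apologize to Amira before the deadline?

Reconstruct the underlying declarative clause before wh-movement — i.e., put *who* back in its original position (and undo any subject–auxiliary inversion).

Elena would think who will apologize to Amira before the deadline.

The filler 'who' is interpreted as the subject of the clause embedded under 'think'. Wh-movement fronts it, leaving a gap right after 'think':
Who would Elena think ___ will apologize to Amira before the deadline?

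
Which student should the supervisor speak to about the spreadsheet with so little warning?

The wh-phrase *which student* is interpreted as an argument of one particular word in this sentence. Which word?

to

Underlying clause: The supervisor should speak to which student about the spreadsheet with so little warning.
The filler 'which student' is interpreted as the object of the preposition 'to'. Wh-movement fronts it, leaving a gap right after 'to':
Which student should the supervisor speak to ___ about the spreadsheet with so little warning?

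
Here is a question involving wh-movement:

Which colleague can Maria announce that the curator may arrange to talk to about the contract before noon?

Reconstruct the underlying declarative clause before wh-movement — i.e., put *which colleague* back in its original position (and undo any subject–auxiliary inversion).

Maria can announce that the curator may arrange to talk to which colleague about the contract before noon.

'which colleague' is the object of the preposition 'to'. Fronting leaves a gap immediately after 'to':
Which colleague can Maria announce that the curator may arrange to talk to ___ about the contract before noon?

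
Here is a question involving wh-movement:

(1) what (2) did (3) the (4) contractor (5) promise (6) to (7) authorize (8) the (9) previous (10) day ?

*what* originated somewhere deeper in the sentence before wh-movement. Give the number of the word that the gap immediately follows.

7

Before movement: The contractor did promise to authorize what the previous day.
The filler 'what' is interpreted as the direct object of 'authorize'. Wh-movement fronts it, leaving a gap right after 'authorize':
What did the contractor promise to authorize ___ the previous day?
'authorize' is word 7.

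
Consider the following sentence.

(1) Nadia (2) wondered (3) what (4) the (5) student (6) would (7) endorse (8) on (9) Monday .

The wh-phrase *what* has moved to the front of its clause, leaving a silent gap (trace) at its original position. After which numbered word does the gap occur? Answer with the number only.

Pre-movement form: The student would endorse what on Monday.
The filler 'what' is interpreted as the direct object of 'endorse'. Fronting leaves a gap immediately after 'endorse':
Nadia wondered what the student would endorse ___ on Monday.
'endorse' is word 7.

7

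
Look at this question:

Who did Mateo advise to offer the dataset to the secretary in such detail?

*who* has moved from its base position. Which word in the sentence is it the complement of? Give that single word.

advise

Before movement: Mateo did advise who to offer the dataset to the secretary in such detail.
'who' is the direct object of 'advise'. Wh-movement fronts it, leaving a gap right after 'advise':
Who did Mateo advise ___ to offer the dataset to the secretary in such detail?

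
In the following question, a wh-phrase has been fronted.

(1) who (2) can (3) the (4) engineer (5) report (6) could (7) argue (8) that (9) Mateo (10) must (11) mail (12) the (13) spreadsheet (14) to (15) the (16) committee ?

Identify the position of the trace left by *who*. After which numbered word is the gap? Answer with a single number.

In situ: The engineer can report who could argue that Mateo must mail the spreadsheet to the committee.
'who' functions as the subject of the clause embedded under 'report'. Fronting leaves a gap immediately after 'report':
Who can the engineer report ___ could argue that Mateo must mail the spreadsheet to the committee?
'report' is word 5.

5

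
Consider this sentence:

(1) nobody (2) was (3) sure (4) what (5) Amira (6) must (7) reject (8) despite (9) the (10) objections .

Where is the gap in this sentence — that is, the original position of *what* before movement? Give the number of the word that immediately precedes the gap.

In situ: Amira must reject what despite the objections.
'what' functions as the direct object of 'reject'. Wh-movement fronts it, leaving a gap right after 'reject':
Nobody was sure what Amira must reject ___ despite the objections.
'reject' is word 7.

7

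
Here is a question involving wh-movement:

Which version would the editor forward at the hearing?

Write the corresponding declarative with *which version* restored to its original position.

The editor would forward which version at the hearing.

'which version' functions as the direct object of 'forward'. Wh-movement fronts it, leaving a gap right after 'forward':
Which version would the editor forward ___ at the hearing?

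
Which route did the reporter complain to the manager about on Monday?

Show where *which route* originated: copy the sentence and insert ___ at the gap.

In situ: The reporter did complain to the manager about which route on Monday.
The filler 'which route' is interpreted as the object of the preposition 'about'. The gap is right after 'about'.

Which route did the reporter complain to the manager about ___ on Monday?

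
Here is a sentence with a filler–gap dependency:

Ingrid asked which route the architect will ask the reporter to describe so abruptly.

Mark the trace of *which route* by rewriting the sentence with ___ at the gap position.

Ingrid asked which route the architect will ask the reporter to describe ___ so abruptly.

In situ: The architect will ask the reporter to describe which route so abruptly.
The filler 'which route' is interpreted as the direct object of 'describe'. The gap is right after 'describe'.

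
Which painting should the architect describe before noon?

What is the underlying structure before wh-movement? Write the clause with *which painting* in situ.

The architect should describe which painting before noon.

'which painting' functions as the direct object of 'describe'. Wh-movement fronts it, leaving a gap right after 'describe':
Which painting should the architect describe ___ before noon?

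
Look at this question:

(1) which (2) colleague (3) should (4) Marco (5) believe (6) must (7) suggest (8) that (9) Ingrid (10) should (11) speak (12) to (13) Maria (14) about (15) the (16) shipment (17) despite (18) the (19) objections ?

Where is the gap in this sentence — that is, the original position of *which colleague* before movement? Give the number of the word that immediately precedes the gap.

Before movement: Marco should believe which colleague must suggest that Ingrid should speak to Maria about the shipment despite the objections.
The filler 'which colleague' is interpreted as the subject of the clause embedded under 'believe'. Wh-movement fronts it, leaving a gap right after 'believe':
Which colleague should Marco believe ___ must suggest that Ingrid should speak to Maria about the shipment despite the objections?
'believe' is word 5.

5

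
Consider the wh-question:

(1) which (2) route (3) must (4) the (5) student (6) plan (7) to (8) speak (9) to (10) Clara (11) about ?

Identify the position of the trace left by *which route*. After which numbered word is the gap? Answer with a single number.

Pre-movement form: The student must plan to speak to Clara about which route.
The filler 'which route' is interpreted as the object of the preposition 'about'. Fronting leaves a gap immediately after 'about':
Which route must the student plan to speak to Clara about ___?
'about' is word 11.

11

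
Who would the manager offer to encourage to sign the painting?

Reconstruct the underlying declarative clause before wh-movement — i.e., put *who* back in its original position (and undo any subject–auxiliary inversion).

'who' functions as the direct object of 'encourage'. Wh-movement fronts it, leaving a gap right after 'encourage':
Who would the manager offer to encourage ___ to sign the painting?

The manager would offer to encourage who to sign the painting.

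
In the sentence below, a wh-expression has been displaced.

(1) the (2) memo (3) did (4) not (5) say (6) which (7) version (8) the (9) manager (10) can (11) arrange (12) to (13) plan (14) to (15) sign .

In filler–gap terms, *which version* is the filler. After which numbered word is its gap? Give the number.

Pre-movement form: The manager can arrange to plan to sign which version.
The filler 'which version' is interpreted as the direct object of 'sign'. It moves to the left edge, and the trace sits right after 'sign':
The memo did not say which version the manager can arrange to plan to sign ___.
'sign' is word 15.

15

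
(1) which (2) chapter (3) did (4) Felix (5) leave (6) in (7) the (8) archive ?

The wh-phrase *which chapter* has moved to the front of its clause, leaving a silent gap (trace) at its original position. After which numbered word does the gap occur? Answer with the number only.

In situ: Felix did leave which chapter in the archive.
The filler 'which chapter' is interpreted as the direct object of 'leave'. Wh-movement fronts it, leaving a gap right after 'leave':
Which chapter did Felix leave ___ in the archive?
'leave' is word 5.

5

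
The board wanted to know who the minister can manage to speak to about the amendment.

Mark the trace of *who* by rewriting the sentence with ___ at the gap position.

Before movement: The minister can manage to speak to who about the amendment.
'who' is the object of the preposition 'to'. The gap is right after 'to'.

The board wanted to know who the minister can manage to speak to ___ about the amendment.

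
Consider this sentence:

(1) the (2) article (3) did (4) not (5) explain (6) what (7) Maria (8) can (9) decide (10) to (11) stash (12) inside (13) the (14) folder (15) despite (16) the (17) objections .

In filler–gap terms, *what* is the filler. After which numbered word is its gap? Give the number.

Before movement: Maria can decide to stash what inside the folder despite the objections.
The filler 'what' is interpreted as the direct object of 'stash'. It moves to the left edge, and the trace sits right after 'stash':
The article did not explain what Maria can decide to stash ___ inside the folder despite the objections.
'stash' is word 11.

11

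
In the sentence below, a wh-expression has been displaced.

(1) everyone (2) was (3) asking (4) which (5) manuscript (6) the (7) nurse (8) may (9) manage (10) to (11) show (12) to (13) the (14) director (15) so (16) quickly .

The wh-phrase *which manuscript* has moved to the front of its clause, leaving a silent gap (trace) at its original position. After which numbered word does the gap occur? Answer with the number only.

Underlying clause: The nurse may manage to show which manuscript to the director so quickly.
The filler 'which manuscript' is interpreted as the direct object of 'show'. Wh-movement fronts it, leaving a gap right after 'show':
Everyone was asking which manuscript the nurse may manage to show ___ to the director so quickly.
'show' is word 11.

11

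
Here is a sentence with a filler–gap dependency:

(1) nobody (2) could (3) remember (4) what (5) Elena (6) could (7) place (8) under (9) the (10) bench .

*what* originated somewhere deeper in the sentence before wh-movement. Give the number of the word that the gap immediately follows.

7

Before movement: Elena could place what under the bench.
The filler 'what' is interpreted as the direct object of 'place'. Fronting leaves a gap immediately after 'place':
Nobody could remember what Elena could place ___ under the bench.
'place' is word 7.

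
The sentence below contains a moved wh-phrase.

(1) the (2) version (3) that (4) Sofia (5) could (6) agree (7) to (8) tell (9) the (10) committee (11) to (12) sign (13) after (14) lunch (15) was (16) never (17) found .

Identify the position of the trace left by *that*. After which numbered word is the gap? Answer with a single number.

12

'that' is the direct object of 'sign'. Fronting leaves a gap immediately after 'sign':
The version that Sofia could agree to tell the committee to sign ___ after lunch was never found.
'sign' is word 12.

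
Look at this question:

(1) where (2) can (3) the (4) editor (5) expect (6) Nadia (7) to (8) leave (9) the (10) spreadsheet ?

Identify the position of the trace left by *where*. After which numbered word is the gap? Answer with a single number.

10

Underlying clause: The editor can expect Nadia to leave the spreadsheet where.
'where' is the locative complement of 'leave'. Fronting leaves a gap immediately after 'spreadsheet':
Where can the editor expect Nadia to leave the spreadsheet ___?
'spreadsheet' is word 10.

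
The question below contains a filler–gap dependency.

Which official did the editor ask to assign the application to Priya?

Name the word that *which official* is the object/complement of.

ask

Pre-movement form: The editor did ask which official to assign the application to Priya.
'which official' is the direct object of 'ask'. Wh-movement fronts it, leaving a gap right after 'ask':
Which official did the editor ask ___ to assign the application to Priya?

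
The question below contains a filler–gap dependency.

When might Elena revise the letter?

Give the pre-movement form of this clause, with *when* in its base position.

Elena might revise the letter when.

'when' is the temporal adjunct. It moves to the left edge, and the trace sits right after 'letter':
When might Elena revise the letter ___?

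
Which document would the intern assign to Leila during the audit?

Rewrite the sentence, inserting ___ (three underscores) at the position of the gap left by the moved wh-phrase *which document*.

In situ: The intern would assign which document to Leila during the audit.
'which document' functions as the direct object of 'assign'. The gap is right after 'assign'.

Which document would the intern assign ___ to Leila during the audit?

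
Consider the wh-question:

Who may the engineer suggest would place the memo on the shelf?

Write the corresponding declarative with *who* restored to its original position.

The filler 'who' is interpreted as the subject of the clause embedded under 'suggest'. Fronting leaves a gap immediately after 'suggest':
Who may the engineer suggest ___ would place the memo on the shelf?

The engineer may suggest who would place the memo on the shelf.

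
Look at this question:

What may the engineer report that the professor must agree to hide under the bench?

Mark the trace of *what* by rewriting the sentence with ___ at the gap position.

In situ: The engineer may report that the professor must agree to hide what under the bench.
The filler 'what' is interpreted as the direct object of 'hide'. The gap is right after 'hide'.

What may the engineer report that the professor must agree to hide ___ under the bench?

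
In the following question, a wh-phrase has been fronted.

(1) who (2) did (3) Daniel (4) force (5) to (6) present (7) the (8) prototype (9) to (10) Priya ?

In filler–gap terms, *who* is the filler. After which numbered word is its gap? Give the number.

4

Underlying clause: Daniel did force who to present the prototype to Priya.
'who' functions as the direct object of 'force'. It moves to the left edge, and the trace sits right after 'force':
Who did Daniel force ___ to present the prototype to Priya?
'force' is word 4.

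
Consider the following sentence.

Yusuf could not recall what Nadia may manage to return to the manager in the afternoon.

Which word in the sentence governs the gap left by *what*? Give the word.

return

Before movement: Nadia may manage to return what to the manager in the afternoon.
'what' functions as the direct object of 'return'. Wh-movement fronts it, leaving a gap right after 'return':
Yusuf could not recall what Nadia may manage to return ___ to the manager in the afternoon.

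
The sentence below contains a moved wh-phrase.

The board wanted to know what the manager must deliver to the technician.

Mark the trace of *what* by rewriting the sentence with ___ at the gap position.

Before movement: The manager must deliver what to the technician.
'what' is the direct object of 'deliver'. The gap is right after 'deliver'.

The board wanted to know what the manager must deliver ___ to the technician.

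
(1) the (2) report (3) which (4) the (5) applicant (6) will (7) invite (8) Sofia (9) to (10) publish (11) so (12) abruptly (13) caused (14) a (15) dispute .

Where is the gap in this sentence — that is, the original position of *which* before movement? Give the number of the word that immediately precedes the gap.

The filler 'which' is interpreted as the direct object of 'publish'. It moves to the left edge, and the trace sits right after 'publish':
The report which the applicant will invite Sofia to publish ___ so abruptly caused a dispute.
'publish' is word 10.

10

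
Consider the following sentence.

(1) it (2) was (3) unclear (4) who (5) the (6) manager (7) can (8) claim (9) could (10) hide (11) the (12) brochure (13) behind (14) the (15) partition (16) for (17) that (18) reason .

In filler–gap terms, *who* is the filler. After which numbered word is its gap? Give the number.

8

In situ: The manager can claim who could hide the brochure behind the partition for that reason.
'who' functions as the subject of the clause embedded under 'claim'. Fronting leaves a gap immediately after 'claim':
It was unclear who the manager can claim ___ could hide the brochure behind the partition for that reason.
'claim' is word 8.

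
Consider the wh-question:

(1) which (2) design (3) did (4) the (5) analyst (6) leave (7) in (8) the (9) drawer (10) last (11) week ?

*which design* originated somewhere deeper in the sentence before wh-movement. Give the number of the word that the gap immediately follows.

6

Pre-movement form: The analyst did leave which design in the drawer last week.
'which design' is the direct object of 'leave'. Wh-movement fronts it, leaving a gap right after 'leave':
Which design did the analyst leave ___ in the drawer last week?
'leave' is word 6.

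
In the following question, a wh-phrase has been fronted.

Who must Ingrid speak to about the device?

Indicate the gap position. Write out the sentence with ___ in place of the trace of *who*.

Before movement: Ingrid must speak to who about the device.
'who' functions as the object of the preposition 'to'. The gap is right after 'to'.

Who must Ingrid speak to ___ about the device?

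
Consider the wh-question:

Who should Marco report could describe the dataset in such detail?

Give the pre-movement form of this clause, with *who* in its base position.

'who' functions as the subject of the clause embedded under 'report'. Fronting leaves a gap immediately after 'report':
Who should Marco report ___ could describe the dataset in such detail?

Marco should report who could describe the dataset in such detail.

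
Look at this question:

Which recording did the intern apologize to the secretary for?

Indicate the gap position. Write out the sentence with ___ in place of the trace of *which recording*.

Which recording did the intern apologize to the secretary for ___?

Underlying clause: The intern did apologize to the secretary for which recording.
The filler 'which recording' is interpreted as the object of the preposition 'for'. The gap is right after 'for'.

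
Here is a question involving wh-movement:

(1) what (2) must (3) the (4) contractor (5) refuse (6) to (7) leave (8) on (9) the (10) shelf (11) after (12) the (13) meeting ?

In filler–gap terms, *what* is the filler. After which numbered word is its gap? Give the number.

In situ: The contractor must refuse to leave what on the shelf after the meeting.
'what' functions as the direct object of 'leave'. It moves to the left edge, and the trace sits right after 'leave':
What must the contractor refuse to leave ___ on the shelf after the meeting?
'leave' is word 7.

7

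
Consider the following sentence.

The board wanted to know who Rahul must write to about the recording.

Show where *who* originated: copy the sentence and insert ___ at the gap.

In situ: Rahul must write to who about the recording.
The filler 'who' is interpreted as the object of the preposition 'to'. The gap is right after 'to'.

The board wanted to know who Rahul must write to ___ about the recording.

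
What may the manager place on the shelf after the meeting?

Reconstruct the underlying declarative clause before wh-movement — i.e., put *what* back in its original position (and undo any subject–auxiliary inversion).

The filler 'what' is interpreted as the direct object of 'place'. Fronting leaves a gap immediately after 'place':
What may the manager place ___ on the shelf after the meeting?

The manager may place what on the shelf after the meeting.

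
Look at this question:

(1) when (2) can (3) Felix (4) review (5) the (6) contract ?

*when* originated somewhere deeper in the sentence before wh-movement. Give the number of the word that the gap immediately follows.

In situ: Felix can review the contract when.
The filler 'when' is interpreted as the temporal adjunct. Wh-movement fronts it, leaving a gap right after 'contract':
When can Felix review the contract ___?
'contract' is word 6.

6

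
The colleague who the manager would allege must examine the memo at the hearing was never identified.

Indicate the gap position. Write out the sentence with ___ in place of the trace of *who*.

The colleague who the manager would allege ___ must examine the memo at the hearing was never identified.

'who' is the subject of the clause embedded under 'allege'. The gap is right after 'allege'.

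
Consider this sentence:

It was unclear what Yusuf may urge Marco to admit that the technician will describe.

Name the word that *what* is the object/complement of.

In situ: Yusuf may urge Marco to admit that the technician will describe what.
'what' is the direct object of 'describe'. Wh-movement fronts it, leaving a gap right after 'describe':
It was unclear what Yusuf may urge Marco to admit that the technician will describe ___.

describe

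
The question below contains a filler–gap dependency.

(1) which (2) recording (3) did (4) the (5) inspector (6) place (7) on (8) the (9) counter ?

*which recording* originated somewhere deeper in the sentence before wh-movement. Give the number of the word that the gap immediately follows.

Before movement: The inspector did place which recording on the counter.
'which recording' functions as the direct object of 'place'. Fronting leaves a gap immediately after 'place':
Which recording did the inspector place ___ on the counter?
'place' is word 6.

6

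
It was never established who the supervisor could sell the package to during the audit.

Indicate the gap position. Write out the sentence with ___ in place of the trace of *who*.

It was never established who the supervisor could sell the package to ___ during the audit.

In situ: The supervisor could sell the package to who during the audit.
'who' is the object of the preposition 'to' (recipient of 'sell'). The gap is right after 'to'.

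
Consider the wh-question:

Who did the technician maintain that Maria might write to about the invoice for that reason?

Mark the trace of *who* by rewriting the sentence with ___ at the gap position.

Who did the technician maintain that Maria might write to ___ about the invoice for that reason?

Before movement: The technician did maintain that Maria might write to who about the invoice for that reason.
'who' functions as the object of the preposition 'to'. The gap is right after 'to'.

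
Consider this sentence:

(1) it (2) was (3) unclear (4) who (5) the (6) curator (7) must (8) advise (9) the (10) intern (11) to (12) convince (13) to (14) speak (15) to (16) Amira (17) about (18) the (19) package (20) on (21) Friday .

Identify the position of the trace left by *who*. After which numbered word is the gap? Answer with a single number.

12

Before movement: The curator must advise the intern to convince who to speak to Amira about the package on Friday.
The filler 'who' is interpreted as the direct object of 'convince'. It moves to the left edge, and the trace sits right after 'convince':
It was unclear who the curator must advise the intern to convince ___ to speak to Amira about the package on Friday.
'convince' is word 12.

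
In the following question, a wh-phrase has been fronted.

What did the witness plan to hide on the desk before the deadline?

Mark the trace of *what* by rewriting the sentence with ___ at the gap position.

Underlying clause: The witness did plan to hide what on the desk before the deadline.
'what' is the direct object of 'hide'. The gap is right after 'hide'.

What did the witness plan to hide ___ on the desk before the deadline?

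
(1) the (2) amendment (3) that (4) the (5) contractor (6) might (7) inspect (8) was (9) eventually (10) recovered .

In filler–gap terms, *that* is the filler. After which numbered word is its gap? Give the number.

'that' functions as the direct object of 'inspect'. Wh-movement fronts it, leaving a gap right after 'inspect':
The amendment that the contractor might inspect ___ was eventually recovered.
'inspect' is word 7.

7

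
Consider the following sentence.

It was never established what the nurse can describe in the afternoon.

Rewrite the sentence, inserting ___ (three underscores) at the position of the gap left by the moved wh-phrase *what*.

It was never established what the nurse can describe ___ in the afternoon.

In situ: The nurse can describe what in the afternoon.
'what' functions as the direct object of 'describe'. The gap is right after 'describe'.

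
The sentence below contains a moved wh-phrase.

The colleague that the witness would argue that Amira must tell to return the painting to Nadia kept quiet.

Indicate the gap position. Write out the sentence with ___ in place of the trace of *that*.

The filler 'that' is interpreted as the direct object of 'tell'. The gap is right after 'tell'.

The colleague that the witness would argue that Amira must tell ___ to return the painting to Nadia kept quiet.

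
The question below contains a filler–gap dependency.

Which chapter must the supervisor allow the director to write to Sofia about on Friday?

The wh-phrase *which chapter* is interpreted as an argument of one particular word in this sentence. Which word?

about

Underlying clause: The supervisor must allow the director to write to Sofia about which chapter on Friday.
'which chapter' functions as the object of the preposition 'about'. It moves to the left edge, and the trace sits right after 'about':
Which chapter must the supervisor allow the director to write to Sofia about ___ on Friday?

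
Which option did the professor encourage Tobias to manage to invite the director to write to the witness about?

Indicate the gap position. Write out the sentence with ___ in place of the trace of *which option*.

Underlying clause: The professor did encourage Tobias to manage to invite the director to write to the witness about which option.
'which option' is the object of the preposition 'about'. The gap is right after 'about'.

Which option did the professor encourage Tobias to manage to invite the director to write to the witness about ___?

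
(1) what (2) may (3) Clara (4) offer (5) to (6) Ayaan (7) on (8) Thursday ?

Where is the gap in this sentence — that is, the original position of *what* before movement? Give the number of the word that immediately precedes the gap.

4

In situ: Clara may offer what to Ayaan on Thursday.
'what' functions as the direct object of 'offer'. It moves to the left edge, and the trace sits right after 'offer':
What may Clara offer ___ to Ayaan on Thursday?
'offer' is word 4.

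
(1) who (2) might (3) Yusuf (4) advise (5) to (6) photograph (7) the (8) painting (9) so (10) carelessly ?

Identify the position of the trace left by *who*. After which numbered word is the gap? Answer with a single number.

In situ: Yusuf might advise who to photograph the painting so carelessly.
'who' is the direct object of 'advise'. Wh-movement fronts it, leaving a gap right after 'advise':
Who might Yusuf advise ___ to photograph the painting so carelessly?
'advise' is word 4.

4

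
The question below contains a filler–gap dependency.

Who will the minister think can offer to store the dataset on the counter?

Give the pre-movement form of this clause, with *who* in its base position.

The filler 'who' is interpreted as the subject of the clause embedded under 'think'. It moves to the left edge, and the trace sits right after 'think':
Who will the minister think ___ can offer to store the dataset on the counter?

The minister will think who can offer to store the dataset on the counter.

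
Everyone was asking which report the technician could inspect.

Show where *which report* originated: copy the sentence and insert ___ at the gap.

Underlying clause: The technician could inspect which report.
'which report' functions as the direct object of 'inspect'. The gap is right after 'inspect'.

Everyone was asking which report the technician could inspect ___.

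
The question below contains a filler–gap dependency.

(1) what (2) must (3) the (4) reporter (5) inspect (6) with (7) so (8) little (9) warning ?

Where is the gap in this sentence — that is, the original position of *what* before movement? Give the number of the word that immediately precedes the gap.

5

Pre-movement form: The reporter must inspect what with so little warning.
'what' is the direct object of 'inspect'. Wh-movement fronts it, leaving a gap right after 'inspect':
What must the reporter inspect ___ with so little warning?
'inspect' is word 5.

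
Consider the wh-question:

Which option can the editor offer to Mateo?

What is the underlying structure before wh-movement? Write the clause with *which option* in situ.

'which option' functions as the direct object of 'offer'. Wh-movement fronts it, leaving a gap right after 'offer':
Which option can the editor offer ___ to Mateo?

The editor can offer which option to Mateo.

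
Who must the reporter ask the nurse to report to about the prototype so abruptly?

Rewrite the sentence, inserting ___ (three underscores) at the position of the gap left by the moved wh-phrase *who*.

Underlying clause: The reporter must ask the nurse to report to who about the prototype so abruptly.
'who' functions as the object of the preposition 'to'. The gap is right after 'to'.

Who must the reporter ask the nurse to report to ___ about the prototype so abruptly?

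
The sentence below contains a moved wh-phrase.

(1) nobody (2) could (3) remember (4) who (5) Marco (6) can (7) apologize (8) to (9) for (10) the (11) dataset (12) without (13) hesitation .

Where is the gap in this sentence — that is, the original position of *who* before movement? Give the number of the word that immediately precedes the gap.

Underlying clause: Marco can apologize to who for the dataset without hesitation.
'who' is the object of the preposition 'to'. Fronting leaves a gap immediately after 'to':
Nobody could remember who Marco can apologize to ___ for the dataset without hesitation.
'to' is word 8.

8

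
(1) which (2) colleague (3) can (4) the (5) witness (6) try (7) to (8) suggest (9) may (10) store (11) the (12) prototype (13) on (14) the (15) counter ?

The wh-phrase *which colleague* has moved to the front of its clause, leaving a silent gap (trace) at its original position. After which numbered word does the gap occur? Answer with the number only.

In situ: The witness can try to suggest which colleague may store the prototype on the counter.
'which colleague' is the subject of the clause embedded under 'suggest'. It moves to the left edge, and the trace sits right after 'suggest':
Which colleague can the witness try to suggest ___ may store the prototype on the counter?
'suggest' is word 8.

8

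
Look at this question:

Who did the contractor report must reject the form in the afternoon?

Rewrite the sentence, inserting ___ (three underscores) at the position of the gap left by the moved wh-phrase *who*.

Underlying clause: The contractor did report who must reject the form in the afternoon.
'who' is the subject of the clause embedded under 'report'. The gap is right after 'report'.

Who did the contractor report ___ must reject the form in the afternoon?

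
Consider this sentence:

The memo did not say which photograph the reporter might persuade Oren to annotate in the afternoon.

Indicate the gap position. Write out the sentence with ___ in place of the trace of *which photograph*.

Underlying clause: The reporter might persuade Oren to annotate which photograph in the afternoon.
'which photograph' is the direct object of 'annotate'. The gap is right after 'annotate'.

The memo did not say which photograph the reporter might persuade Oren to annotate ___ in the afternoon.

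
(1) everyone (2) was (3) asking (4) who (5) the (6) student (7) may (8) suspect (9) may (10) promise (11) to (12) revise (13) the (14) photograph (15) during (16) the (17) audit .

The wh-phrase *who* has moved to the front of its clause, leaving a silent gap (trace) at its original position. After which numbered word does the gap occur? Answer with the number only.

Pre-movement form: The student may suspect who may promise to revise the photograph during the audit.
The filler 'who' is interpreted as the subject of the clause embedded under 'suspect'. Wh-movement fronts it, leaving a gap right after 'suspect':
Everyone was asking who the student may suspect ___ may promise to revise the photograph during the audit.
'suspect' is word 8.

8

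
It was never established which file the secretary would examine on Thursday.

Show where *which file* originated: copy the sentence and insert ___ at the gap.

It was never established which file the secretary would examine ___ on Thursday.

In situ: The secretary would examine which file on Thursday.
The filler 'which file' is interpreted as the direct object of 'examine'. The gap is right after 'examine'.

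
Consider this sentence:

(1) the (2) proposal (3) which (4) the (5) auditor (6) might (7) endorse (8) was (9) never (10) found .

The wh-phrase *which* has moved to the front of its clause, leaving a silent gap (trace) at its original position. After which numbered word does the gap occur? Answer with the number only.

The filler 'which' is interpreted as the direct object of 'endorse'. Fronting leaves a gap immediately after 'endorse':
The proposal which the auditor might endorse ___ was never found.
'endorse' is word 7.

7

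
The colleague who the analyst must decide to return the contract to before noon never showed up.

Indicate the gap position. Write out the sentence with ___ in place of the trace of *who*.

'who' functions as the object of the preposition 'to' (recipient of 'return'). The gap is right after 'to'.

The colleague who the analyst must decide to return the contract to ___ before noon never showed up.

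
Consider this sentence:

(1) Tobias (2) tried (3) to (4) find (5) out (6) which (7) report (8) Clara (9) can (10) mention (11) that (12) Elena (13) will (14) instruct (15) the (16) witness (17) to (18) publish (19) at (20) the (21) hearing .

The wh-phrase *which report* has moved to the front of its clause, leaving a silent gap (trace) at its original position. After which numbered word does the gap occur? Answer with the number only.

18

Underlying clause: Clara can mention that Elena will instruct the witness to publish which report at the hearing.
'which report' functions as the direct object of 'publish'. It moves to the left edge, and the trace sits right after 'publish':
Tobias tried to find out which report Clara can mention that Elena will instruct the witness to publish ___ at the hearing.
'publish' is word 18.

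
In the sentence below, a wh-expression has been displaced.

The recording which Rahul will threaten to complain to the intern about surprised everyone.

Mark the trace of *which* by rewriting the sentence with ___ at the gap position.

The filler 'which' is interpreted as the object of the preposition 'about'. The gap is right after 'about'.

The recording which Rahul will threaten to complain to the intern about ___ surprised everyone.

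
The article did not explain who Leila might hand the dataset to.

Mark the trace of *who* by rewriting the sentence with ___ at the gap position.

In situ: Leila might hand the dataset to who.
'who' functions as the object of the preposition 'to' (recipient of 'hand'). The gap is right after 'to'.

The article did not explain who Leila might hand the dataset to ___.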